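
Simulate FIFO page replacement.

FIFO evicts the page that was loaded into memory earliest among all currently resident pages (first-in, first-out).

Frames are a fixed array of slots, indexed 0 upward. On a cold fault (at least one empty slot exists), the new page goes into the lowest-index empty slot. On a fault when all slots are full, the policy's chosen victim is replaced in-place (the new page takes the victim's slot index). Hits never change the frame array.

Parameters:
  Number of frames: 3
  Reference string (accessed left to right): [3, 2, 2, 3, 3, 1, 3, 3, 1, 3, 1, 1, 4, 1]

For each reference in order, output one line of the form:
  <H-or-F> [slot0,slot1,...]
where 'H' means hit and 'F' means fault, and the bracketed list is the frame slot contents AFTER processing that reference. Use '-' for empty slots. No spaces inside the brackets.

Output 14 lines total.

F [3,-,-]
F [3,2,-]
H [3,2,-]
H [3,2,-]
H [3,2,-]
F [3,2,1]
H [3,2,1]
H [3,2,1]
H [3,2,1]
H [3,2,1]
H [3,2,1]
H [3,2,1]
F [4,2,1]
H [4,2,1]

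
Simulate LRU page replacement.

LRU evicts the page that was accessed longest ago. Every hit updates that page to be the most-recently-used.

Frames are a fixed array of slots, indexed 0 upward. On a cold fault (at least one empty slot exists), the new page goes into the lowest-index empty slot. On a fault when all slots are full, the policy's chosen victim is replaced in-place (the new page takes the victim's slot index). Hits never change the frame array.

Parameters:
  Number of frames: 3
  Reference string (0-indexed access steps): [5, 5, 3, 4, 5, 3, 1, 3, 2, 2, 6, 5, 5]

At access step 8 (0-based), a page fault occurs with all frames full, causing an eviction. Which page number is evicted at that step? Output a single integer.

Step 0: ref 5 -> FAULT, frames=[5,-,-]
Step 1: ref 5 -> HIT, frames=[5,-,-]
Step 2: ref 3 -> FAULT, frames=[5,3,-]
Step 3: ref 4 -> FAULT, frames=[5,3,4]
Step 4: ref 5 -> HIT, frames=[5,3,4]
Step 5: ref 3 -> HIT, frames=[5,3,4]
Step 6: ref 1 -> FAULT, evict 4, frames=[5,3,1]
Step 7: ref 3 -> HIT, frames=[5,3,1]
Step 8: ref 2 -> FAULT, evict 5, frames=[2,3,1]
At step 8: evicted page 5

Answer: 5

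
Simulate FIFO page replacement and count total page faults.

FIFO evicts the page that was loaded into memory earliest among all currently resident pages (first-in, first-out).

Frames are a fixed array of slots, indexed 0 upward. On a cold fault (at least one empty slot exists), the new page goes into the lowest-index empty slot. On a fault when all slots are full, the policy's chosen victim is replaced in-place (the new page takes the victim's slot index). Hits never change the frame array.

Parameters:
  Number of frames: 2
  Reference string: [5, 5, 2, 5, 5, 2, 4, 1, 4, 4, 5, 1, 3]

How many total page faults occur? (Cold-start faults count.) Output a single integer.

Answer: 6

Derivation:
Step 0: ref 5 → FAULT, frames=[5,-]
Step 1: ref 5 → HIT, frames=[5,-]
Step 2: ref 2 → FAULT, frames=[5,2]
Step 3: ref 5 → HIT, frames=[5,2]
Step 4: ref 5 → HIT, frames=[5,2]
Step 5: ref 2 → HIT, frames=[5,2]
Step 6: ref 4 → FAULT (evict 5), frames=[4,2]
Step 7: ref 1 → FAULT (evict 2), frames=[4,1]
Step 8: ref 4 → HIT, frames=[4,1]
Step 9: ref 4 → HIT, frames=[4,1]
Step 10: ref 5 → FAULT (evict 4), frames=[5,1]
Step 11: ref 1 → HIT, frames=[5,1]
Step 12: ref 3 → FAULT (evict 1), frames=[5,3]
Total faults: 6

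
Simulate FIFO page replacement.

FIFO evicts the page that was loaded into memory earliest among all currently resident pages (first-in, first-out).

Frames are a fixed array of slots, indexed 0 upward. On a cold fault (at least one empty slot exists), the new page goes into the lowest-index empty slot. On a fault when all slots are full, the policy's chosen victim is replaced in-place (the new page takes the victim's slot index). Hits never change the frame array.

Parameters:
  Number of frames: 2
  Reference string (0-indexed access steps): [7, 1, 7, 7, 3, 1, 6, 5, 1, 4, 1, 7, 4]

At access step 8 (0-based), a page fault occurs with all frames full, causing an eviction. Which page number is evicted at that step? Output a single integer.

Answer: 6

Derivation:
Step 0: ref 7 -> FAULT, frames=[7,-]
Step 1: ref 1 -> FAULT, frames=[7,1]
Step 2: ref 7 -> HIT, frames=[7,1]
Step 3: ref 7 -> HIT, frames=[7,1]
Step 4: ref 3 -> FAULT, evict 7, frames=[3,1]
Step 5: ref 1 -> HIT, frames=[3,1]
Step 6: ref 6 -> FAULT, evict 1, frames=[3,6]
Step 7: ref 5 -> FAULT, evict 3, frames=[5,6]
Step 8: ref 1 -> FAULT, evict 6, frames=[5,1]
At step 8: evicted page 6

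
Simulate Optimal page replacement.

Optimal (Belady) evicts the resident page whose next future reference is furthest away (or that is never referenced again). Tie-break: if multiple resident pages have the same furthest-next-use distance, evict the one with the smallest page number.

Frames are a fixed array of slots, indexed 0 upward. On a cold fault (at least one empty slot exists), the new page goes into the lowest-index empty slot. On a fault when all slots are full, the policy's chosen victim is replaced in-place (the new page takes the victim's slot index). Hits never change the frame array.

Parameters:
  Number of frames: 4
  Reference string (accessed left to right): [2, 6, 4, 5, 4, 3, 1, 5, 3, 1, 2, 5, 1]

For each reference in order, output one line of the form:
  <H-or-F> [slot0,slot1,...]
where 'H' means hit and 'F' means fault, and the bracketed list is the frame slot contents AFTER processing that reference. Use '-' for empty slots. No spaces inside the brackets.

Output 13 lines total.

F [2,-,-,-]
F [2,6,-,-]
F [2,6,4,-]
F [2,6,4,5]
H [2,6,4,5]
F [2,6,3,5]
F [2,1,3,5]
H [2,1,3,5]
H [2,1,3,5]
H [2,1,3,5]
H [2,1,3,5]
H [2,1,3,5]
H [2,1,3,5]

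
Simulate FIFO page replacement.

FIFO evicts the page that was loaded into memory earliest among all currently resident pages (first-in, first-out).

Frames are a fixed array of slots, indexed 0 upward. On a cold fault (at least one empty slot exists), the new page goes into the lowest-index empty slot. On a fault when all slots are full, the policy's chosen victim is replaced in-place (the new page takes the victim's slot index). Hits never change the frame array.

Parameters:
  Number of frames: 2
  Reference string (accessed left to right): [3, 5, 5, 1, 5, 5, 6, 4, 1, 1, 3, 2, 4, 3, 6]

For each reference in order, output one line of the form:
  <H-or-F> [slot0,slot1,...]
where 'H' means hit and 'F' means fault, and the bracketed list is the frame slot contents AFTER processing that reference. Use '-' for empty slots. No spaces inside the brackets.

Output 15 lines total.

F [3,-]
F [3,5]
H [3,5]
F [1,5]
H [1,5]
H [1,5]
F [1,6]
F [4,6]
F [4,1]
H [4,1]
F [3,1]
F [3,2]
F [4,2]
F [4,3]
F [6,3]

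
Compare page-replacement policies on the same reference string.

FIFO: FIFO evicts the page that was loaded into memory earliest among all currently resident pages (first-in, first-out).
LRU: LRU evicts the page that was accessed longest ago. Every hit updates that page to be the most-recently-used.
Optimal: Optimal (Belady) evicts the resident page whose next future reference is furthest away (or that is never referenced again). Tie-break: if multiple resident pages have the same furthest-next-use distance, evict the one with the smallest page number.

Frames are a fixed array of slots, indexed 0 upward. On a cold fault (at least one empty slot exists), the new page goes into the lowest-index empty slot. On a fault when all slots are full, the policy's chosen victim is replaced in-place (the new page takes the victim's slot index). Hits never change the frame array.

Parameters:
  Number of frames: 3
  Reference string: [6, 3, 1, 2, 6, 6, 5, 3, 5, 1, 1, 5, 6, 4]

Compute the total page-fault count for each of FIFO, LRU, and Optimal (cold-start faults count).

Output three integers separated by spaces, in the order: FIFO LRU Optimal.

--- FIFO ---
  step 0: ref 6 -> FAULT, frames=[6,-,-] (faults so far: 1)
  step 1: ref 3 -> FAULT, frames=[6,3,-] (faults so far: 2)
  step 2: ref 1 -> FAULT, frames=[6,3,1] (faults so far: 3)
  step 3: ref 2 -> FAULT, evict 6, frames=[2,3,1] (faults so far: 4)
  step 4: ref 6 -> FAULT, evict 3, frames=[2,6,1] (faults so far: 5)
  step 5: ref 6 -> HIT, frames=[2,6,1] (faults so far: 5)
  step 6: ref 5 -> FAULT, evict 1, frames=[2,6,5] (faults so far: 6)
  step 7: ref 3 -> FAULT, evict 2, frames=[3,6,5] (faults so far: 7)
  step 8: ref 5 -> HIT, frames=[3,6,5] (faults so far: 7)
  step 9: ref 1 -> FAULT, evict 6, frames=[3,1,5] (faults so far: 8)
  step 10: ref 1 -> HIT, frames=[3,1,5] (faults so far: 8)
  step 11: ref 5 -> HIT, frames=[3,1,5] (faults so far: 8)
  step 12: ref 6 -> FAULT, evict 5, frames=[3,1,6] (faults so far: 9)
  step 13: ref 4 -> FAULT, evict 3, frames=[4,1,6] (faults so far: 10)
  FIFO total faults: 10
--- LRU ---
  step 0: ref 6 -> FAULT, frames=[6,-,-] (faults so far: 1)
  step 1: ref 3 -> FAULT, frames=[6,3,-] (faults so far: 2)
  step 2: ref 1 -> FAULT, frames=[6,3,1] (faults so far: 3)
  step 3: ref 2 -> FAULT, evict 6, frames=[2,3,1] (faults so far: 4)
  step 4: ref 6 -> FAULT, evict 3, frames=[2,6,1] (faults so far: 5)
  step 5: ref 6 -> HIT, frames=[2,6,1] (faults so far: 5)
  step 6: ref 5 -> FAULT, evict 1, frames=[2,6,5] (faults so far: 6)
  step 7: ref 3 -> FAULT, evict 2, frames=[3,6,5] (faults so far: 7)
  step 8: ref 5 -> HIT, frames=[3,6,5] (faults so far: 7)
  step 9: ref 1 -> FAULT, evict 6, frames=[3,1,5] (faults so far: 8)
  step 10: ref 1 -> HIT, frames=[3,1,5] (faults so far: 8)
  step 11: ref 5 -> HIT, frames=[3,1,5] (faults so far: 8)
  step 12: ref 6 -> FAULT, evict 3, frames=[6,1,5] (faults so far: 9)
  step 13: ref 4 -> FAULT, evict 1, frames=[6,4,5] (faults so far: 10)
  LRU total faults: 10
--- Optimal ---
  step 0: ref 6 -> FAULT, frames=[6,-,-] (faults so far: 1)
  step 1: ref 3 -> FAULT, frames=[6,3,-] (faults so far: 2)
  step 2: ref 1 -> FAULT, frames=[6,3,1] (faults so far: 3)
  step 3: ref 2 -> FAULT, evict 1, frames=[6,3,2] (faults so far: 4)
  step 4: ref 6 -> HIT, frames=[6,3,2] (faults so far: 4)
  step 5: ref 6 -> HIT, frames=[6,3,2] (faults so far: 4)
  step 6: ref 5 -> FAULT, evict 2, frames=[6,3,5] (faults so far: 5)
  step 7: ref 3 -> HIT, frames=[6,3,5] (faults so far: 5)
  step 8: ref 5 -> HIT, frames=[6,3,5] (faults so far: 5)
  step 9: ref 1 -> FAULT, evict 3, frames=[6,1,5] (faults so far: 6)
  step 10: ref 1 -> HIT, frames=[6,1,5] (faults so far: 6)
  step 11: ref 5 -> HIT, frames=[6,1,5] (faults so far: 6)
  step 12: ref 6 -> HIT, frames=[6,1,5] (faults so far: 6)
  step 13: ref 4 -> FAULT, evict 1, frames=[6,4,5] (faults so far: 7)
  Optimal total faults: 7

Answer: 10 10 7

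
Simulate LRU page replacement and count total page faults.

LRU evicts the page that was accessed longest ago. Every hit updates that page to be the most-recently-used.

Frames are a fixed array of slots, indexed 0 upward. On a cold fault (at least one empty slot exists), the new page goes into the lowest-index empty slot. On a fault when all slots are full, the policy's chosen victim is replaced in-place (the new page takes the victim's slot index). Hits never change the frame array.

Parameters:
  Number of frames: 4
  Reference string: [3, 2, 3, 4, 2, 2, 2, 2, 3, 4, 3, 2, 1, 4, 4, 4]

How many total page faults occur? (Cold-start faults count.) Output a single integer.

Answer: 4

Derivation:
Step 0: ref 3 → FAULT, frames=[3,-,-,-]
Step 1: ref 2 → FAULT, frames=[3,2,-,-]
Step 2: ref 3 → HIT, frames=[3,2,-,-]
Step 3: ref 4 → FAULT, frames=[3,2,4,-]
Step 4: ref 2 → HIT, frames=[3,2,4,-]
Step 5: ref 2 → HIT, frames=[3,2,4,-]
Step 6: ref 2 → HIT, frames=[3,2,4,-]
Step 7: ref 2 → HIT, frames=[3,2,4,-]
Step 8: ref 3 → HIT, frames=[3,2,4,-]
Step 9: ref 4 → HIT, frames=[3,2,4,-]
Step 10: ref 3 → HIT, frames=[3,2,4,-]
Step 11: ref 2 → HIT, frames=[3,2,4,-]
Step 12: ref 1 → FAULT, frames=[3,2,4,1]
Step 13: ref 4 → HIT, frames=[3,2,4,1]
Step 14: ref 4 → HIT, frames=[3,2,4,1]
Step 15: ref 4 → HIT, frames=[3,2,4,1]
Total faults: 4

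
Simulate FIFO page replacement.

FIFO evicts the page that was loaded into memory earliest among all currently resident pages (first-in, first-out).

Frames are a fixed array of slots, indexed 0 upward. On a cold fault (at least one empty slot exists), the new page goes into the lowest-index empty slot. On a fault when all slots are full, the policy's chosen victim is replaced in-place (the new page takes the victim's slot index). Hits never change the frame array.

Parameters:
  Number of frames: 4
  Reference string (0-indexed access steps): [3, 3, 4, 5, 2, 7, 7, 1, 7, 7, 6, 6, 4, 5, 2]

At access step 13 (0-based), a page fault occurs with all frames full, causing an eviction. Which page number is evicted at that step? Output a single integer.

Step 0: ref 3 -> FAULT, frames=[3,-,-,-]
Step 1: ref 3 -> HIT, frames=[3,-,-,-]
Step 2: ref 4 -> FAULT, frames=[3,4,-,-]
Step 3: ref 5 -> FAULT, frames=[3,4,5,-]
Step 4: ref 2 -> FAULT, frames=[3,4,5,2]
Step 5: ref 7 -> FAULT, evict 3, frames=[7,4,5,2]
Step 6: ref 7 -> HIT, frames=[7,4,5,2]
Step 7: ref 1 -> FAULT, evict 4, frames=[7,1,5,2]
Step 8: ref 7 -> HIT, frames=[7,1,5,2]
Step 9: ref 7 -> HIT, frames=[7,1,5,2]
Step 10: ref 6 -> FAULT, evict 5, frames=[7,1,6,2]
Step 11: ref 6 -> HIT, frames=[7,1,6,2]
Step 12: ref 4 -> FAULT, evict 2, frames=[7,1,6,4]
Step 13: ref 5 -> FAULT, evict 7, frames=[5,1,6,4]
At step 13: evicted page 7

Answer: 7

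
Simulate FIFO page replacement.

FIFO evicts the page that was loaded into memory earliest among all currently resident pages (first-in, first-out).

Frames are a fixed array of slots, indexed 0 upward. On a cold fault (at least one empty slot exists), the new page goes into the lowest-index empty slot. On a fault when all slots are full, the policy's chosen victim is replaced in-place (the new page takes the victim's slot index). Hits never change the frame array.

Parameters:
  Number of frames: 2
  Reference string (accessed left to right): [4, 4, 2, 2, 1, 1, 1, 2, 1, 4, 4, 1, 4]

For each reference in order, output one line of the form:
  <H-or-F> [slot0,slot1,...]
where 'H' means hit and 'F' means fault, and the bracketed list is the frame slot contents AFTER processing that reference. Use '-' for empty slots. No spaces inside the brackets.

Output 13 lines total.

F [4,-]
H [4,-]
F [4,2]
H [4,2]
F [1,2]
H [1,2]
H [1,2]
H [1,2]
H [1,2]
F [1,4]
H [1,4]
H [1,4]
H [1,4]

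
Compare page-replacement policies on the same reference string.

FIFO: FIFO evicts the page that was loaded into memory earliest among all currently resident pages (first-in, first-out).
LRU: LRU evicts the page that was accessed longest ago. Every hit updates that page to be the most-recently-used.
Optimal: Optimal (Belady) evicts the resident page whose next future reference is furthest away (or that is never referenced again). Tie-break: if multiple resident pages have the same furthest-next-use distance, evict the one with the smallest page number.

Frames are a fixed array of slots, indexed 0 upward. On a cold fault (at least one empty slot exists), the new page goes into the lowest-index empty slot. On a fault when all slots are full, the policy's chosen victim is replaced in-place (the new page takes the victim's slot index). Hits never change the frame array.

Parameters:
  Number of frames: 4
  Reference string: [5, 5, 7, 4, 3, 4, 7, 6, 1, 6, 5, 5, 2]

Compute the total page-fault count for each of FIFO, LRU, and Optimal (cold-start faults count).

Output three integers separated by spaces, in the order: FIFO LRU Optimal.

Answer: 8 8 7

Derivation:
--- FIFO ---
  step 0: ref 5 -> FAULT, frames=[5,-,-,-] (faults so far: 1)
  step 1: ref 5 -> HIT, frames=[5,-,-,-] (faults so far: 1)
  step 2: ref 7 -> FAULT, frames=[5,7,-,-] (faults so far: 2)
  step 3: ref 4 -> FAULT, frames=[5,7,4,-] (faults so far: 3)
  step 4: ref 3 -> FAULT, frames=[5,7,4,3] (faults so far: 4)
  step 5: ref 4 -> HIT, frames=[5,7,4,3] (faults so far: 4)
  step 6: ref 7 -> HIT, frames=[5,7,4,3] (faults so far: 4)
  step 7: ref 6 -> FAULT, evict 5, frames=[6,7,4,3] (faults so far: 5)
  step 8: ref 1 -> FAULT, evict 7, frames=[6,1,4,3] (faults so far: 6)
  step 9: ref 6 -> HIT, frames=[6,1,4,3] (faults so far: 6)
  step 10: ref 5 -> FAULT, evict 4, frames=[6,1,5,3] (faults so far: 7)
  step 11: ref 5 -> HIT, frames=[6,1,5,3] (faults so far: 7)
  step 12: ref 2 -> FAULT, evict 3, frames=[6,1,5,2] (faults so far: 8)
  FIFO total faults: 8
--- LRU ---
  step 0: ref 5 -> FAULT, frames=[5,-,-,-] (faults so far: 1)
  step 1: ref 5 -> HIT, frames=[5,-,-,-] (faults so far: 1)
  step 2: ref 7 -> FAULT, frames=[5,7,-,-] (faults so far: 2)
  step 3: ref 4 -> FAULT, frames=[5,7,4,-] (faults so far: 3)
  step 4: ref 3 -> FAULT, frames=[5,7,4,3] (faults so far: 4)
  step 5: ref 4 -> HIT, frames=[5,7,4,3] (faults so far: 4)
  step 6: ref 7 -> HIT, frames=[5,7,4,3] (faults so far: 4)
  step 7: ref 6 -> FAULT, evict 5, frames=[6,7,4,3] (faults so far: 5)
  step 8: ref 1 -> FAULT, evict 3, frames=[6,7,4,1] (faults so far: 6)
  step 9: ref 6 -> HIT, frames=[6,7,4,1] (faults so far: 6)
  step 10: ref 5 -> FAULT, evict 4, frames=[6,7,5,1] (faults so far: 7)
  step 11: ref 5 -> HIT, frames=[6,7,5,1] (faults so far: 7)
  step 12: ref 2 -> FAULT, evict 7, frames=[6,2,5,1] (faults so far: 8)
  LRU total faults: 8
--- Optimal ---
  step 0: ref 5 -> FAULT, frames=[5,-,-,-] (faults so far: 1)
  step 1: ref 5 -> HIT, frames=[5,-,-,-] (faults so far: 1)
  step 2: ref 7 -> FAULT, frames=[5,7,-,-] (faults so far: 2)
  step 3: ref 4 -> FAULT, frames=[5,7,4,-] (faults so far: 3)
  step 4: ref 3 -> FAULT, frames=[5,7,4,3] (faults so far: 4)
  step 5: ref 4 -> HIT, frames=[5,7,4,3] (faults so far: 4)
  step 6: ref 7 -> HIT, frames=[5,7,4,3] (faults so far: 4)
  step 7: ref 6 -> FAULT, evict 3, frames=[5,7,4,6] (faults so far: 5)
  step 8: ref 1 -> FAULT, evict 4, frames=[5,7,1,6] (faults so far: 6)
  step 9: ref 6 -> HIT, frames=[5,7,1,6] (faults so far: 6)
  step 10: ref 5 -> HIT, frames=[5,7,1,6] (faults so far: 6)
  step 11: ref 5 -> HIT, frames=[5,7,1,6] (faults so far: 6)
  step 12: ref 2 -> FAULT, evict 1, frames=[5,7,2,6] (faults so far: 7)
  Optimal total faults: 7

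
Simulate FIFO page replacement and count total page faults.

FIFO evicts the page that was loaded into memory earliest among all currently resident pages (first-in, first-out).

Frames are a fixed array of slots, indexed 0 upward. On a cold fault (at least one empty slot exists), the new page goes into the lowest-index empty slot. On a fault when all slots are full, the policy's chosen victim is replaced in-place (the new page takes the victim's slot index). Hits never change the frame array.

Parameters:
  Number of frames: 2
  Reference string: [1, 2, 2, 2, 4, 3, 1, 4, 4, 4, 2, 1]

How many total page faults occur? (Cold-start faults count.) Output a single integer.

Answer: 8

Derivation:
Step 0: ref 1 → FAULT, frames=[1,-]
Step 1: ref 2 → FAULT, frames=[1,2]
Step 2: ref 2 → HIT, frames=[1,2]
Step 3: ref 2 → HIT, frames=[1,2]
Step 4: ref 4 → FAULT (evict 1), frames=[4,2]
Step 5: ref 3 → FAULT (evict 2), frames=[4,3]
Step 6: ref 1 → FAULT (evict 4), frames=[1,3]
Step 7: ref 4 → FAULT (evict 3), frames=[1,4]
Step 8: ref 4 → HIT, frames=[1,4]
Step 9: ref 4 → HIT, frames=[1,4]
Step 10: ref 2 → FAULT (evict 1), frames=[2,4]
Step 11: ref 1 → FAULT (evict 4), frames=[2,1]
Total faults: 8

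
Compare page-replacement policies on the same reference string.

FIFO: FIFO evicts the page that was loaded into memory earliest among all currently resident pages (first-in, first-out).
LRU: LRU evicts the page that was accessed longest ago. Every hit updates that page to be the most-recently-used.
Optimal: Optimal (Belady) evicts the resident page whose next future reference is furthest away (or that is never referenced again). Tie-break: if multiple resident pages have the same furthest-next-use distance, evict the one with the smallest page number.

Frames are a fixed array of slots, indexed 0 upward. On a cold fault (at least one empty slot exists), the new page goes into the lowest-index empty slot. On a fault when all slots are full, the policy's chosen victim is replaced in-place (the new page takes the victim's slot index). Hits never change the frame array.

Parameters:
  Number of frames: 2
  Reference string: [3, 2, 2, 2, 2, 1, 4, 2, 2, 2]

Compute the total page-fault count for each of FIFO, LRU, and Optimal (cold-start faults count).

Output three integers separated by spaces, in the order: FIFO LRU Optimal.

--- FIFO ---
  step 0: ref 3 -> FAULT, frames=[3,-] (faults so far: 1)
  step 1: ref 2 -> FAULT, frames=[3,2] (faults so far: 2)
  step 2: ref 2 -> HIT, frames=[3,2] (faults so far: 2)
  step 3: ref 2 -> HIT, frames=[3,2] (faults so far: 2)
  step 4: ref 2 -> HIT, frames=[3,2] (faults so far: 2)
  step 5: ref 1 -> FAULT, evict 3, frames=[1,2] (faults so far: 3)
  step 6: ref 4 -> FAULT, evict 2, frames=[1,4] (faults so far: 4)
  step 7: ref 2 -> FAULT, evict 1, frames=[2,4] (faults so far: 5)
  step 8: ref 2 -> HIT, frames=[2,4] (faults so far: 5)
  step 9: ref 2 -> HIT, frames=[2,4] (faults so far: 5)
  FIFO total faults: 5
--- LRU ---
  step 0: ref 3 -> FAULT, frames=[3,-] (faults so far: 1)
  step 1: ref 2 -> FAULT, frames=[3,2] (faults so far: 2)
  step 2: ref 2 -> HIT, frames=[3,2] (faults so far: 2)
  step 3: ref 2 -> HIT, frames=[3,2] (faults so far: 2)
  step 4: ref 2 -> HIT, frames=[3,2] (faults so far: 2)
  step 5: ref 1 -> FAULT, evict 3, frames=[1,2] (faults so far: 3)
  step 6: ref 4 -> FAULT, evict 2, frames=[1,4] (faults so far: 4)
  step 7: ref 2 -> FAULT, evict 1, frames=[2,4] (faults so far: 5)
  step 8: ref 2 -> HIT, frames=[2,4] (faults so far: 5)
  step 9: ref 2 -> HIT, frames=[2,4] (faults so far: 5)
  LRU total faults: 5
--- Optimal ---
  step 0: ref 3 -> FAULT, frames=[3,-] (faults so far: 1)
  step 1: ref 2 -> FAULT, frames=[3,2] (faults so far: 2)
  step 2: ref 2 -> HIT, frames=[3,2] (faults so far: 2)
  step 3: ref 2 -> HIT, frames=[3,2] (faults so far: 2)
  step 4: ref 2 -> HIT, frames=[3,2] (faults so far: 2)
  step 5: ref 1 -> FAULT, evict 3, frames=[1,2] (faults so far: 3)
  step 6: ref 4 -> FAULT, evict 1, frames=[4,2] (faults so far: 4)
  step 7: ref 2 -> HIT, frames=[4,2] (faults so far: 4)
  step 8: ref 2 -> HIT, frames=[4,2] (faults so far: 4)
  step 9: ref 2 -> HIT, frames=[4,2] (faults so far: 4)
  Optimal total faults: 4

Answer: 5 5 4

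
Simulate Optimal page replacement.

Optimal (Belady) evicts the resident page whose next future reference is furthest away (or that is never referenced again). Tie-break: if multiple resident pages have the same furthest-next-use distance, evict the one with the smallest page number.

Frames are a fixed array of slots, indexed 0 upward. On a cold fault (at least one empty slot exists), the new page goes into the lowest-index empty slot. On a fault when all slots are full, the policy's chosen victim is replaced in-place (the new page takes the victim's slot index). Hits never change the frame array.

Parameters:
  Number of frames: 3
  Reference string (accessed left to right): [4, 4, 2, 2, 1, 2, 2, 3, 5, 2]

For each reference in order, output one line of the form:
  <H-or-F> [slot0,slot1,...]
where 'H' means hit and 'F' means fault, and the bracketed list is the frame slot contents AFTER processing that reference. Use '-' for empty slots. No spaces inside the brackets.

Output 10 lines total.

F [4,-,-]
H [4,-,-]
F [4,2,-]
H [4,2,-]
F [4,2,1]
H [4,2,1]
H [4,2,1]
F [4,2,3]
F [4,2,5]
H [4,2,5]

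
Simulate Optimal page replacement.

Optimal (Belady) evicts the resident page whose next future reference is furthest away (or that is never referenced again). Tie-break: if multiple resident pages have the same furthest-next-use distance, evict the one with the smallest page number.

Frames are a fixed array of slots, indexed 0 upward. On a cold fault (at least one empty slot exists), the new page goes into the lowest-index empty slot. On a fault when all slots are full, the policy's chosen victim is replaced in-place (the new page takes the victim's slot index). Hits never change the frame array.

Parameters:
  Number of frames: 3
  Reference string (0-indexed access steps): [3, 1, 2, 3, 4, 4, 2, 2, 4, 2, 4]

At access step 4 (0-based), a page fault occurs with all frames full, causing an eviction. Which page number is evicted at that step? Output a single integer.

Step 0: ref 3 -> FAULT, frames=[3,-,-]
Step 1: ref 1 -> FAULT, frames=[3,1,-]
Step 2: ref 2 -> FAULT, frames=[3,1,2]
Step 3: ref 3 -> HIT, frames=[3,1,2]
Step 4: ref 4 -> FAULT, evict 1, frames=[3,4,2]
At step 4: evicted page 1

Answer: 1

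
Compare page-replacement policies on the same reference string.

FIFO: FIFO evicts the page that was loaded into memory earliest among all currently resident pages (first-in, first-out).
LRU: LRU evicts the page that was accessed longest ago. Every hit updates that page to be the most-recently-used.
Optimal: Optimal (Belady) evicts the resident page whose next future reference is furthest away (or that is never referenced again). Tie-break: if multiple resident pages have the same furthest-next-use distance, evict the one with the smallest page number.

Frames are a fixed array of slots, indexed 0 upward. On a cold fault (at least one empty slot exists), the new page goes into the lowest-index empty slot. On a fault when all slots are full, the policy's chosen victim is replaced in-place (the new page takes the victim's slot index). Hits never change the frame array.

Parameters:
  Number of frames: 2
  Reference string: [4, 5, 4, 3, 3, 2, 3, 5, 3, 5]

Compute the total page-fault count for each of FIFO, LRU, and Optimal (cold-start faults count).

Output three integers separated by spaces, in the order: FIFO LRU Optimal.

Answer: 6 5 5

Derivation:
--- FIFO ---
  step 0: ref 4 -> FAULT, frames=[4,-] (faults so far: 1)
  step 1: ref 5 -> FAULT, frames=[4,5] (faults so far: 2)
  step 2: ref 4 -> HIT, frames=[4,5] (faults so far: 2)
  step 3: ref 3 -> FAULT, evict 4, frames=[3,5] (faults so far: 3)
  step 4: ref 3 -> HIT, frames=[3,5] (faults so far: 3)
  step 5: ref 2 -> FAULT, evict 5, frames=[3,2] (faults so far: 4)
  step 6: ref 3 -> HIT, frames=[3,2] (faults so far: 4)
  step 7: ref 5 -> FAULT, evict 3, frames=[5,2] (faults so far: 5)
  step 8: ref 3 -> FAULT, evict 2, frames=[5,3] (faults so far: 6)
  step 9: ref 5 -> HIT, frames=[5,3] (faults so far: 6)
  FIFO total faults: 6
--- LRU ---
  step 0: ref 4 -> FAULT, frames=[4,-] (faults so far: 1)
  step 1: ref 5 -> FAULT, frames=[4,5] (faults so far: 2)
  step 2: ref 4 -> HIT, frames=[4,5] (faults so far: 2)
  step 3: ref 3 -> FAULT, evict 5, frames=[4,3] (faults so far: 3)
  step 4: ref 3 -> HIT, frames=[4,3] (faults so far: 3)
  step 5: ref 2 -> FAULT, evict 4, frames=[2,3] (faults so far: 4)
  step 6: ref 3 -> HIT, frames=[2,3] (faults so far: 4)
  step 7: ref 5 -> FAULT, evict 2, frames=[5,3] (faults so far: 5)
  step 8: ref 3 -> HIT, frames=[5,3] (faults so far: 5)
  step 9: ref 5 -> HIT, frames=[5,3] (faults so far: 5)
  LRU total faults: 5
--- Optimal ---
  step 0: ref 4 -> FAULT, frames=[4,-] (faults so far: 1)
  step 1: ref 5 -> FAULT, frames=[4,5] (faults so far: 2)
  step 2: ref 4 -> HIT, frames=[4,5] (faults so far: 2)
  step 3: ref 3 -> FAULT, evict 4, frames=[3,5] (faults so far: 3)
  step 4: ref 3 -> HIT, frames=[3,5] (faults so far: 3)
  step 5: ref 2 -> FAULT, evict 5, frames=[3,2] (faults so far: 4)
  step 6: ref 3 -> HIT, frames=[3,2] (faults so far: 4)
  step 7: ref 5 -> FAULT, evict 2, frames=[3,5] (faults so far: 5)
  step 8: ref 3 -> HIT, frames=[3,5] (faults so far: 5)
  step 9: ref 5 -> HIT, frames=[3,5] (faults so far: 5)
  Optimal total faults: 5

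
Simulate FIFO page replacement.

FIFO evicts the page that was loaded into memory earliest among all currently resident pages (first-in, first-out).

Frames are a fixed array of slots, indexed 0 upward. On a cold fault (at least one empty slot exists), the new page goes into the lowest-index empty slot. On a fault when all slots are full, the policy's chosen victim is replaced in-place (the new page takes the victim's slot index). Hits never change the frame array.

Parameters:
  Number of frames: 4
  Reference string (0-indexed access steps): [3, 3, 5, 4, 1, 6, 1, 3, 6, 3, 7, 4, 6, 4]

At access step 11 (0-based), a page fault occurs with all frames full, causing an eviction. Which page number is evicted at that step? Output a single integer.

Step 0: ref 3 -> FAULT, frames=[3,-,-,-]
Step 1: ref 3 -> HIT, frames=[3,-,-,-]
Step 2: ref 5 -> FAULT, frames=[3,5,-,-]
Step 3: ref 4 -> FAULT, frames=[3,5,4,-]
Step 4: ref 1 -> FAULT, frames=[3,5,4,1]
Step 5: ref 6 -> FAULT, evict 3, frames=[6,5,4,1]
Step 6: ref 1 -> HIT, frames=[6,5,4,1]
Step 7: ref 3 -> FAULT, evict 5, frames=[6,3,4,1]
Step 8: ref 6 -> HIT, frames=[6,3,4,1]
Step 9: ref 3 -> HIT, frames=[6,3,4,1]
Step 10: ref 7 -> FAULT, evict 4, frames=[6,3,7,1]
Step 11: ref 4 -> FAULT, evict 1, frames=[6,3,7,4]
At step 11: evicted page 1

Answer: 1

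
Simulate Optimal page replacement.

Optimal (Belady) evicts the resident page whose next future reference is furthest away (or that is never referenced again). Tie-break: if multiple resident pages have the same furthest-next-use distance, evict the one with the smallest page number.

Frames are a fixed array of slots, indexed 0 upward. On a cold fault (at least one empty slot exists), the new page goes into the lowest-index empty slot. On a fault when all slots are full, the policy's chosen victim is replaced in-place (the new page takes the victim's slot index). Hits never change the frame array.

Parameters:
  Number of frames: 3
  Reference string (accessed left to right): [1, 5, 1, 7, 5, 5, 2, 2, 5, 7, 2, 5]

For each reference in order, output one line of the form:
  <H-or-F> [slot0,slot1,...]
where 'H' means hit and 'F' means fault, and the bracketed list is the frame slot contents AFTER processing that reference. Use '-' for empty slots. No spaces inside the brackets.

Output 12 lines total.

F [1,-,-]
F [1,5,-]
H [1,5,-]
F [1,5,7]
H [1,5,7]
H [1,5,7]
F [2,5,7]
H [2,5,7]
H [2,5,7]
H [2,5,7]
H [2,5,7]
H [2,5,7]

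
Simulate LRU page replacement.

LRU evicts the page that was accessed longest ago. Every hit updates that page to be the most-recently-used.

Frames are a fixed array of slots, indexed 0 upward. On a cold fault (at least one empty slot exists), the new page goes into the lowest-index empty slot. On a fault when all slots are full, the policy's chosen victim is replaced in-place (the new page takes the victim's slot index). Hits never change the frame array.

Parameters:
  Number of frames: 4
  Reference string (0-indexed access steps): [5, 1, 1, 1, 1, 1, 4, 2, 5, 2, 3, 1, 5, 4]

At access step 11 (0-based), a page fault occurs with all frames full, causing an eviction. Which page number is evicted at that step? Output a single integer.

Step 0: ref 5 -> FAULT, frames=[5,-,-,-]
Step 1: ref 1 -> FAULT, frames=[5,1,-,-]
Step 2: ref 1 -> HIT, frames=[5,1,-,-]
Step 3: ref 1 -> HIT, frames=[5,1,-,-]
Step 4: ref 1 -> HIT, frames=[5,1,-,-]
Step 5: ref 1 -> HIT, frames=[5,1,-,-]
Step 6: ref 4 -> FAULT, frames=[5,1,4,-]
Step 7: ref 2 -> FAULT, frames=[5,1,4,2]
Step 8: ref 5 -> HIT, frames=[5,1,4,2]
Step 9: ref 2 -> HIT, frames=[5,1,4,2]
Step 10: ref 3 -> FAULT, evict 1, frames=[5,3,4,2]
Step 11: ref 1 -> FAULT, evict 4, frames=[5,3,1,2]
At step 11: evicted page 4

Answer: 4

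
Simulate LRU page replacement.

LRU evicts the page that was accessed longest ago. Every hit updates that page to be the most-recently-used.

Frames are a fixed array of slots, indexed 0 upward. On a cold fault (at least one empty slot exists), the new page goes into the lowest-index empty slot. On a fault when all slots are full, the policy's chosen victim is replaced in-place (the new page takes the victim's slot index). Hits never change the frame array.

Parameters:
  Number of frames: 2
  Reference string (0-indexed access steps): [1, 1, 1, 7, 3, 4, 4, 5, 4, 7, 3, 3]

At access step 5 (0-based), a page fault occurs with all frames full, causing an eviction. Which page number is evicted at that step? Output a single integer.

Step 0: ref 1 -> FAULT, frames=[1,-]
Step 1: ref 1 -> HIT, frames=[1,-]
Step 2: ref 1 -> HIT, frames=[1,-]
Step 3: ref 7 -> FAULT, frames=[1,7]
Step 4: ref 3 -> FAULT, evict 1, frames=[3,7]
Step 5: ref 4 -> FAULT, evict 7, frames=[3,4]
At step 5: evicted page 7

Answer: 7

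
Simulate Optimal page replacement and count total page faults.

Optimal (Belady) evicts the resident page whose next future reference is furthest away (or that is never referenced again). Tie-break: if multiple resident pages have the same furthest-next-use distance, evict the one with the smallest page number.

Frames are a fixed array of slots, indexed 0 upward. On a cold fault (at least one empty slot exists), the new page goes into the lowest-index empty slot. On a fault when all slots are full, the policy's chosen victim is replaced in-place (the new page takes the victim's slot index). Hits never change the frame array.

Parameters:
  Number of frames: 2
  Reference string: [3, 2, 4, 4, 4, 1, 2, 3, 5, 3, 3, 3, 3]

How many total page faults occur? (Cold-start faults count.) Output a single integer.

Answer: 6

Derivation:
Step 0: ref 3 → FAULT, frames=[3,-]
Step 1: ref 2 → FAULT, frames=[3,2]
Step 2: ref 4 → FAULT (evict 3), frames=[4,2]
Step 3: ref 4 → HIT, frames=[4,2]
Step 4: ref 4 → HIT, frames=[4,2]
Step 5: ref 1 → FAULT (evict 4), frames=[1,2]
Step 6: ref 2 → HIT, frames=[1,2]
Step 7: ref 3 → FAULT (evict 1), frames=[3,2]
Step 8: ref 5 → FAULT (evict 2), frames=[3,5]
Step 9: ref 3 → HIT, frames=[3,5]
Step 10: ref 3 → HIT, frames=[3,5]
Step 11: ref 3 → HIT, frames=[3,5]
Step 12: ref 3 → HIT, frames=[3,5]
Total faults: 6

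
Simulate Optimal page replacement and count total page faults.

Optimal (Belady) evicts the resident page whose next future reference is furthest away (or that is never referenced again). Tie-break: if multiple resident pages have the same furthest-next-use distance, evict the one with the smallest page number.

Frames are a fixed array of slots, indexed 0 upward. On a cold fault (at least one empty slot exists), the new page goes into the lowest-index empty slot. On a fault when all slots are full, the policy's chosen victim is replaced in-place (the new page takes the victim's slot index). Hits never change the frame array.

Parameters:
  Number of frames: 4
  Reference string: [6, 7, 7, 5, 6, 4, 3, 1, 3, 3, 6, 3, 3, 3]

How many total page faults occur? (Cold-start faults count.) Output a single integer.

Answer: 6

Derivation:
Step 0: ref 6 → FAULT, frames=[6,-,-,-]
Step 1: ref 7 → FAULT, frames=[6,7,-,-]
Step 2: ref 7 → HIT, frames=[6,7,-,-]
Step 3: ref 5 → FAULT, frames=[6,7,5,-]
Step 4: ref 6 → HIT, frames=[6,7,5,-]
Step 5: ref 4 → FAULT, frames=[6,7,5,4]
Step 6: ref 3 → FAULT (evict 4), frames=[6,7,5,3]
Step 7: ref 1 → FAULT (evict 5), frames=[6,7,1,3]
Step 8: ref 3 → HIT, frames=[6,7,1,3]
Step 9: ref 3 → HIT, frames=[6,7,1,3]
Step 10: ref 6 → HIT, frames=[6,7,1,3]
Step 11: ref 3 → HIT, frames=[6,7,1,3]
Step 12: ref 3 → HIT, frames=[6,7,1,3]
Step 13: ref 3 → HIT, frames=[6,7,1,3]
Total faults: 6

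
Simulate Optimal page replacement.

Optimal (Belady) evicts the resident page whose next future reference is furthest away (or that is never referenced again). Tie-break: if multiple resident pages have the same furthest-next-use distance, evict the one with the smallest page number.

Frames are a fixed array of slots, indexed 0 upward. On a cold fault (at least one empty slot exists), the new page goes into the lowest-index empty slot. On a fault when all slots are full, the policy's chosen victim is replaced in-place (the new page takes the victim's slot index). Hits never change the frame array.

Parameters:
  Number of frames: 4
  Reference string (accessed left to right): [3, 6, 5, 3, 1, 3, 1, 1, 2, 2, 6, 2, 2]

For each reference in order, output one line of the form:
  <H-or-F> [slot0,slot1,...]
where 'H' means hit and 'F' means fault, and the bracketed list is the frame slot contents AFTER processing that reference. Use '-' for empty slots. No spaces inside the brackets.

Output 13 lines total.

F [3,-,-,-]
F [3,6,-,-]
F [3,6,5,-]
H [3,6,5,-]
F [3,6,5,1]
H [3,6,5,1]
H [3,6,5,1]
H [3,6,5,1]
F [3,6,5,2]
H [3,6,5,2]
H [3,6,5,2]
H [3,6,5,2]
H [3,6,5,2]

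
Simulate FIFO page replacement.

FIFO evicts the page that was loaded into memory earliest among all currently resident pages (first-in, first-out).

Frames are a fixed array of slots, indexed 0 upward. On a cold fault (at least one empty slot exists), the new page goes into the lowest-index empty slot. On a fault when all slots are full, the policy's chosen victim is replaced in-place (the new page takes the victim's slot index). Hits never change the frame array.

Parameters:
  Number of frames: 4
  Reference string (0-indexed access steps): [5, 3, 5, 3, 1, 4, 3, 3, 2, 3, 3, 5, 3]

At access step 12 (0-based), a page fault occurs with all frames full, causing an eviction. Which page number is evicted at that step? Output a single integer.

Answer: 1

Derivation:
Step 0: ref 5 -> FAULT, frames=[5,-,-,-]
Step 1: ref 3 -> FAULT, frames=[5,3,-,-]
Step 2: ref 5 -> HIT, frames=[5,3,-,-]
Step 3: ref 3 -> HIT, frames=[5,3,-,-]
Step 4: ref 1 -> FAULT, frames=[5,3,1,-]
Step 5: ref 4 -> FAULT, frames=[5,3,1,4]
Step 6: ref 3 -> HIT, frames=[5,3,1,4]
Step 7: ref 3 -> HIT, frames=[5,3,1,4]
Step 8: ref 2 -> FAULT, evict 5, frames=[2,3,1,4]
Step 9: ref 3 -> HIT, frames=[2,3,1,4]
Step 10: ref 3 -> HIT, frames=[2,3,1,4]
Step 11: ref 5 -> FAULT, evict 3, frames=[2,5,1,4]
Step 12: ref 3 -> FAULT, evict 1, frames=[2,5,3,4]
At step 12: evicted page 1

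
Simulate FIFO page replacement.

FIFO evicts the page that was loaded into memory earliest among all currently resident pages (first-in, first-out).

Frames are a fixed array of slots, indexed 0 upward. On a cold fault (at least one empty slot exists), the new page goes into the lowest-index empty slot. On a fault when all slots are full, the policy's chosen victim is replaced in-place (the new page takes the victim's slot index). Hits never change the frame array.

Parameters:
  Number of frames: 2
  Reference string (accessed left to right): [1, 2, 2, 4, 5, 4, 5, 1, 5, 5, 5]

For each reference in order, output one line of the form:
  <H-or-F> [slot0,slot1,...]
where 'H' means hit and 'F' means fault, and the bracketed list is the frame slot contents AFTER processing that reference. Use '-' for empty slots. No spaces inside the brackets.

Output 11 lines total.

F [1,-]
F [1,2]
H [1,2]
F [4,2]
F [4,5]
H [4,5]
H [4,5]
F [1,5]
H [1,5]
H [1,5]
H [1,5]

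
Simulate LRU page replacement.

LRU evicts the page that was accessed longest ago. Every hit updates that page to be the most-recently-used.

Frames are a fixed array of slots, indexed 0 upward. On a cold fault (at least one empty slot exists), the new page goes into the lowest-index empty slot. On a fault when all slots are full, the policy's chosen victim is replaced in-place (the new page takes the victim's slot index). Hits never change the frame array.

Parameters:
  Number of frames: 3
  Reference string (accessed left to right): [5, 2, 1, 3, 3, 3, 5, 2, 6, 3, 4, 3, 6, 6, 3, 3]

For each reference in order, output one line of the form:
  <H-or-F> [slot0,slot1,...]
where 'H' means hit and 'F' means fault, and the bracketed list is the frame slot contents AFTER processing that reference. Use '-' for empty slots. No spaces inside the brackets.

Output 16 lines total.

F [5,-,-]
F [5,2,-]
F [5,2,1]
F [3,2,1]
H [3,2,1]
H [3,2,1]
F [3,5,1]
F [3,5,2]
F [6,5,2]
F [6,3,2]
F [6,3,4]
H [6,3,4]
H [6,3,4]
H [6,3,4]
H [6,3,4]
H [6,3,4]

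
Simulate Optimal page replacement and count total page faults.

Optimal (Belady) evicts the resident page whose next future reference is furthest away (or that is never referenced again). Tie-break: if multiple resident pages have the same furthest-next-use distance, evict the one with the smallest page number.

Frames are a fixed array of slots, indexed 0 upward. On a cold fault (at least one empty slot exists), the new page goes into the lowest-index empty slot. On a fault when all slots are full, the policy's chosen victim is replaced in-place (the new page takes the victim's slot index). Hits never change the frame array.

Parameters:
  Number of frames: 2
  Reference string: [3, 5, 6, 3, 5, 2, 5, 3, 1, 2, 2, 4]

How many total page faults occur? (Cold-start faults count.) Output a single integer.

Answer: 8

Derivation:
Step 0: ref 3 → FAULT, frames=[3,-]
Step 1: ref 5 → FAULT, frames=[3,5]
Step 2: ref 6 → FAULT (evict 5), frames=[3,6]
Step 3: ref 3 → HIT, frames=[3,6]
Step 4: ref 5 → FAULT (evict 6), frames=[3,5]
Step 5: ref 2 → FAULT (evict 3), frames=[2,5]
Step 6: ref 5 → HIT, frames=[2,5]
Step 7: ref 3 → FAULT (evict 5), frames=[2,3]
Step 8: ref 1 → FAULT (evict 3), frames=[2,1]
Step 9: ref 2 → HIT, frames=[2,1]
Step 10: ref 2 → HIT, frames=[2,1]
Step 11: ref 4 → FAULT (evict 1), frames=[2,4]
Total faults: 8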